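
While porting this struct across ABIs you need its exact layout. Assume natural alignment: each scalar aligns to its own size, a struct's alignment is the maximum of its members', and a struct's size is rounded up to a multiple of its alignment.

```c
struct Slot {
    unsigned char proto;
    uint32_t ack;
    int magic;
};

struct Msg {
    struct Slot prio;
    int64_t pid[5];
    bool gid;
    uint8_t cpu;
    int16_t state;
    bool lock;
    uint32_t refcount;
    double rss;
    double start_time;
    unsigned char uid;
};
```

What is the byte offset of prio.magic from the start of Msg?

8

Slot: @0: proto [1B, align 1] → 1; +3 pad (align 4); @4: ack [4B, align 4] → 8; @8: magic [4B, align 4] → 12; size 12, align 4
@0: prio [12B, align 4] → 12
within Slot: magic at 8
0 + 8 = 8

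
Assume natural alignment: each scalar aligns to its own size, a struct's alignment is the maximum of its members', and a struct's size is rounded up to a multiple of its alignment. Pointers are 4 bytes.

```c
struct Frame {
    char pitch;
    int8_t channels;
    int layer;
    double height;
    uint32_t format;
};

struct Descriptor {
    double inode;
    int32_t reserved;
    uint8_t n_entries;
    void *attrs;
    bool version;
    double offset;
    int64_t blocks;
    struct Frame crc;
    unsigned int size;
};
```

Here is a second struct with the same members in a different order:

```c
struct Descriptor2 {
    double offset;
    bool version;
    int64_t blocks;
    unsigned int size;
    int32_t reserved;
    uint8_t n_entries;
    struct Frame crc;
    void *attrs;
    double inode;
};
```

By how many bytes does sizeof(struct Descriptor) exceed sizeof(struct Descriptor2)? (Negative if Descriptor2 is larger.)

-8

Frame: @0: pitch [1B, align 1] → 1; @1: channels [1B, align 1] → 2; +2 pad (align 4); @4: layer [4B, align 4] → 8; @8: height [8B, align 8] → 16; @16: format [4B, align 4] → 20; +4 tail pad (align 8); size 24, align 8
@0: inode [8B, align 8] → 8
@8: reserved [4B, align 4] → 12
@12: n_entries [1B, align 1] → 13
+3 pad (align 4)
@16: attrs [4B, align 4] → 20
@20: version [1B, align 1] → 21
+3 pad (align 8)
@24: offset [8B, align 8] → 32
@32: blocks [8B, align 8] → 40
@40: crc [24B, align 8] → 64
@64: size [4B, align 4] → 68
+4 tail pad (align 8)
size 72, align 8
— Descriptor2 —
@0: offset [8B, align 8] → 8
@8: version [1B, align 1] → 9
+7 pad (align 8)
@16: blocks [8B, align 8] → 24
@24: size [4B, align 4] → 28
@28: reserved [4B, align 4] → 32
@32: n_entries [1B, align 1] → 33
+7 pad (align 8)
@40: crc [24B, align 8] → 64
@64: attrs [4B, align 4] → 68
+4 pad (align 8)
@72: inode [8B, align 8] → 80
size 80, align 8
72 − 80 = -8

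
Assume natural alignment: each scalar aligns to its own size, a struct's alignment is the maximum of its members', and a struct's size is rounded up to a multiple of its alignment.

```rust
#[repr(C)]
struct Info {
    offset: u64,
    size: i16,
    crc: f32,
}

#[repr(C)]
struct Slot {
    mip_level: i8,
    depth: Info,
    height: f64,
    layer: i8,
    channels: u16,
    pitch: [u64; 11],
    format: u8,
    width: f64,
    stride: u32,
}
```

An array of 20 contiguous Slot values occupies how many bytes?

3040

Info: 0..8  offset  (8B, 8-aligned); 8..10  size  (2B, 2-aligned); 10..12  -- padding (2B); 12..16  crc  (4B, 4-aligned); sizeof = 16, alignof = 8
0..1  mip_level  (1B, 1-aligned)
1..8  -- padding (7B)
8..24  depth  (16B, 8-aligned)
24..32  height  (8B, 8-aligned)
32..33  layer  (1B, 1-aligned)
33..34  -- padding (1B)
34..36  channels  (2B, 2-aligned)
36..40  -- padding (4B)
40..128  pitch  (88B, 8-aligned)
128..129  format  (1B, 1-aligned)
129..136  -- padding (7B)
136..144  width  (8B, 8-aligned)
144..148  stride  (4B, 4-aligned)
148..152  -- tail padding (4B)
sizeof = 152, alignof = 8
array of 20: 20 × 152 = 3040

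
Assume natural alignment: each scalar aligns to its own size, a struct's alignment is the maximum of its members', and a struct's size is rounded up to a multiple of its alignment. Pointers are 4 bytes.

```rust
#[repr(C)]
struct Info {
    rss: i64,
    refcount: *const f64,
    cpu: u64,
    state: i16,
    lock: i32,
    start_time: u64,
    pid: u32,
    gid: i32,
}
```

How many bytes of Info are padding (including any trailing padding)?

0..8  rss  (8B, 8-aligned)
8..12  refcount  (4B, 4-aligned)
12..16  -- padding (4B)
16..24  cpu  (8B, 8-aligned)
24..26  state  (2B, 2-aligned)
26..28  -- padding (2B)
28..32  lock  (4B, 4-aligned)
32..40  start_time  (8B, 8-aligned)
40..44  pid  (4B, 4-aligned)
44..48  gid  (4B, 4-aligned)
sizeof = 48, alignof = 8
data bytes 42, size 48 → padding 6

6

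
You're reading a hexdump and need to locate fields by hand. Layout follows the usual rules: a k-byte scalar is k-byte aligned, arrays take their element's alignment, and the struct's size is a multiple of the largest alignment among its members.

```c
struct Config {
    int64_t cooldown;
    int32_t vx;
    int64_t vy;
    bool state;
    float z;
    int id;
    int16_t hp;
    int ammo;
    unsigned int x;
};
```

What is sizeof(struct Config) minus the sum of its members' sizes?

0..8  cooldown  (8B, 8-aligned)
8..12  vx  (4B, 4-aligned)
12..16  -- padding (4B)
16..24  vy  (8B, 8-aligned)
24..25  state  (1B, 1-aligned)
25..28  -- padding (3B)
28..32  z  (4B, 4-aligned)
32..36  id  (4B, 4-aligned)
36..38  hp  (2B, 2-aligned)
38..40  -- padding (2B)
40..44  ammo  (4B, 4-aligned)
44..48  x  (4B, 4-aligned)
sizeof = 48, alignof = 8
data bytes 39, size 48 → padding 9

9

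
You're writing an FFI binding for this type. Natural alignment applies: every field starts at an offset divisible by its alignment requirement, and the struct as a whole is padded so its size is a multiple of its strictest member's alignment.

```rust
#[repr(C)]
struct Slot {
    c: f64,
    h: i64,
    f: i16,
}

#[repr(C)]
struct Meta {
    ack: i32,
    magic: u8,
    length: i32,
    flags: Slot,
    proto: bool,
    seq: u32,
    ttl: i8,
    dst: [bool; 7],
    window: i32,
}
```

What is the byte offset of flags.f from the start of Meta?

32

Slot: 0..8  c  (8B, 8-aligned); 8..16  h  (8B, 8-aligned); 16..18  f  (2B, 2-aligned); 18..24  -- tail padding (6B); sizeof = 24, alignof = 8
0..4  ack  (4B, 4-aligned)
4..5  magic  (1B, 1-aligned)
5..8  -- padding (3B)
8..12  length  (4B, 4-aligned)
12..16  -- padding (4B)
16..40  flags  (24B, 8-aligned)
within Slot: f at 16
16 + 16 = 32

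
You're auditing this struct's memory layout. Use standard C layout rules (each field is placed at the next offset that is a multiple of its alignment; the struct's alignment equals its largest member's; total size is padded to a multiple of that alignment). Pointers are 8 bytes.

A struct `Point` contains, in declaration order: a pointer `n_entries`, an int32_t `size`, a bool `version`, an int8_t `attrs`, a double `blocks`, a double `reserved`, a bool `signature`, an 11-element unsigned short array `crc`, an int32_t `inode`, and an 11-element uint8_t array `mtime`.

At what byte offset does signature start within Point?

32

n_entries at 0 (size 8, align 8) → ends 8
size at 8 (size 4, align 4) → ends 12
version at 12 (size 1, align 1) → ends 13
attrs at 13 (size 1, align 1) → ends 14
pad 2 to align 8 for blocks
blocks at 16 (size 8, align 8) → ends 24
reserved at 24 (size 8, align 8) → ends 32
signature at 32 (size 1, align 1) → ends 33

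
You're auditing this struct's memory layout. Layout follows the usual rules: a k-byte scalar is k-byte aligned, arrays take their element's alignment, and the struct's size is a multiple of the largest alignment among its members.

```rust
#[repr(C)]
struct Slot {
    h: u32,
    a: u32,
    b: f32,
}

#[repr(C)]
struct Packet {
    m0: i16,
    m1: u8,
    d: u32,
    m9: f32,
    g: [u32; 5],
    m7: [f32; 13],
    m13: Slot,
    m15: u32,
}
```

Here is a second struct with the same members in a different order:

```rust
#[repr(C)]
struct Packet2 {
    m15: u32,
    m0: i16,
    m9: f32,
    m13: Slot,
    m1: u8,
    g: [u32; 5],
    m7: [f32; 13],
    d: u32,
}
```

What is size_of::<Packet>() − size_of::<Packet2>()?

Slot: @0: h [4B, align 4] → 4; @4: a [4B, align 4] → 8; @8: b [4B, align 4] → 12; size 12, align 4
@0: m0 [2B, align 2] → 2
@2: m1 [1B, align 1] → 3
+1 pad (align 4)
@4: d [4B, align 4] → 8
@8: m9 [4B, align 4] → 12
@12: g [20B, align 4] → 32
@32: m7 [52B, align 4] → 84
@84: m13 [12B, align 4] → 96
@96: m15 [4B, align 4] → 100
size 100, align 4
— Packet2 —
@0: m15 [4B, align 4] → 4
@4: m0 [2B, align 2] → 6
+2 pad (align 4)
@8: m9 [4B, align 4] → 12
@12: m13 [12B, align 4] → 24
@24: m1 [1B, align 1] → 25
+3 pad (align 4)
@28: g [20B, align 4] → 48
@48: m7 [52B, align 4] → 100
@100: d [4B, align 4] → 104
size 104, align 4
100 − 104 = -4

-4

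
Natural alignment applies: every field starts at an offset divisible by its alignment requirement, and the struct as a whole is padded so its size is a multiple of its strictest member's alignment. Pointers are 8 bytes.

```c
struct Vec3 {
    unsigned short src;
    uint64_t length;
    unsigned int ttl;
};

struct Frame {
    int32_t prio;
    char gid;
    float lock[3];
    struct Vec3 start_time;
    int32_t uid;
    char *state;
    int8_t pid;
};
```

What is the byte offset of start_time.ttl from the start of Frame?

40

Vec3: @0: src [2B, align 2] → 2; +6 pad (align 8); @8: length [8B, align 8] → 16; @16: ttl [4B, align 4] → 20; +4 tail pad (align 8); size 24, align 8
@0: prio [4B, align 4] → 4
@4: gid [1B, align 1] → 5
+3 pad (align 4)
@8: lock [12B, align 4] → 20
+4 pad (align 8)
@24: start_time [24B, align 8] → 48
within Vec3: ttl at 16
24 + 16 = 40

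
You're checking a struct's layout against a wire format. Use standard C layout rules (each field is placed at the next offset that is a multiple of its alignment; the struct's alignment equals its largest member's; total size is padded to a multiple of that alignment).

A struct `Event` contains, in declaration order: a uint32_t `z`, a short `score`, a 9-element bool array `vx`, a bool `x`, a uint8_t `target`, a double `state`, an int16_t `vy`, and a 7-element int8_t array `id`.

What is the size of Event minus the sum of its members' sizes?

14

@0: z [4B, align 4] → 4
@4: score [2B, align 2] → 6
@6: vx [9B, align 1] → 15
@15: x [1B, align 1] → 16
@16: target [1B, align 1] → 17
+7 pad (align 8)
@24: state [8B, align 8] → 32
@32: vy [2B, align 2] → 34
@34: id [7B, align 1] → 41
+7 tail pad (align 8)
size 48, align 8
data bytes 34, size 48 → padding 14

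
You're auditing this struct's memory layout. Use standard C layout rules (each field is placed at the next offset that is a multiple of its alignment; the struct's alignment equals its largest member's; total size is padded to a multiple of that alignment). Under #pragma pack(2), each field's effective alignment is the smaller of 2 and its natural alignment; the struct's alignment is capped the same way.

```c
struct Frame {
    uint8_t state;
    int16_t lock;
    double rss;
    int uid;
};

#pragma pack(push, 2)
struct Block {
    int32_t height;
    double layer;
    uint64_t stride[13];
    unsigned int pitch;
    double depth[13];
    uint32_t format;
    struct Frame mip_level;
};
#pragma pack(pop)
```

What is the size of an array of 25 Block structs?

Frame: 0..1  state  (1B, 1-aligned); 1..2  -- padding (1B); 2..4  lock  (2B, 2-aligned); 4..8  -- padding (4B); 8..16  rss  (8B, 8-aligned); 16..20  uid  (4B, 4-aligned); 20..24  -- tail padding (4B); sizeof = 24, alignof = 8
0..4  height  (4B, 2-aligned)
4..12  layer  (8B, 2-aligned)
12..116  stride  (104B, 2-aligned)
116..120  pitch  (4B, 2-aligned)
120..224  depth  (104B, 2-aligned)
224..228  format  (4B, 2-aligned)
228..252  mip_level  (24B, 2-aligned)
sizeof = 252, alignof = 2
array of 25: 25 × 252 = 6300

6300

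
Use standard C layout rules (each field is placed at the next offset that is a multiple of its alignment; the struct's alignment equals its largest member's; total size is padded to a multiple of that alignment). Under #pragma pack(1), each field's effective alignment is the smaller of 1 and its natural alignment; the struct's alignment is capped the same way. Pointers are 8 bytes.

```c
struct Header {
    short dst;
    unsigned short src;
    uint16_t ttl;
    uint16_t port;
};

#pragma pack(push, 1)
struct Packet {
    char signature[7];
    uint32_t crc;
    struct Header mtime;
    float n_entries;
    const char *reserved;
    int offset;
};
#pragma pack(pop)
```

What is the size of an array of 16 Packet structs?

560

Header: dst at 0 (size 2, align 2) → ends 2; src at 2 (size 2, align 2) → ends 4; ttl at 4 (size 2, align 2) → ends 6; port at 6 (size 2, align 2) → ends 8; total 8 bytes, alignment 2
signature at 0 (size 7, align 1) → ends 7
crc at 7 (size 4, align 1) → ends 11
mtime at 11 (size 8, align 1) → ends 19
n_entries at 19 (size 4, align 1) → ends 23
reserved at 23 (size 8, align 1) → ends 31
offset at 31 (size 4, align 1) → ends 35
total 35 bytes, alignment 1
array of 16: 16 × 35 = 560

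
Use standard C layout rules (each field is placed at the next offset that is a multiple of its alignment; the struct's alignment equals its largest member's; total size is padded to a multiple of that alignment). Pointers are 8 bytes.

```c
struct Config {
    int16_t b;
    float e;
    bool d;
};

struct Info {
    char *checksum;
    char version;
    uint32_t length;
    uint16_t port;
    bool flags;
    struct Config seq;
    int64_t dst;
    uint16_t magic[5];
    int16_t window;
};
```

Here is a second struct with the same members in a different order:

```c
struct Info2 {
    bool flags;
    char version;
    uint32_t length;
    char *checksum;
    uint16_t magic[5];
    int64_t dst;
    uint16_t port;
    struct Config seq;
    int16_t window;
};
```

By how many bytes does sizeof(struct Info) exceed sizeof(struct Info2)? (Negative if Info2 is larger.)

Config: @0: b [2B, align 2] → 2; +2 pad (align 4); @4: e [4B, align 4] → 8; @8: d [1B, align 1] → 9; +3 tail pad (align 4); size 12, align 4
@0: checksum [8B, align 8] → 8
@8: version [1B, align 1] → 9
+3 pad (align 4)
@12: length [4B, align 4] → 16
@16: port [2B, align 2] → 18
@18: flags [1B, align 1] → 19
+1 pad (align 4)
@20: seq [12B, align 4] → 32
@32: dst [8B, align 8] → 40
@40: magic [10B, align 2] → 50
@50: window [2B, align 2] → 52
+4 tail pad (align 8)
size 56, align 8
— Info2 —
@0: flags [1B, align 1] → 1
@1: version [1B, align 1] → 2
+2 pad (align 4)
@4: length [4B, align 4] → 8
@8: checksum [8B, align 8] → 16
@16: magic [10B, align 2] → 26
+6 pad (align 8)
@32: dst [8B, align 8] → 40
@40: port [2B, align 2] → 42
+2 pad (align 4)
@44: seq [12B, align 4] → 56
@56: window [2B, align 2] → 58
+6 tail pad (align 8)
size 64, align 8
56 − 64 = -8

-8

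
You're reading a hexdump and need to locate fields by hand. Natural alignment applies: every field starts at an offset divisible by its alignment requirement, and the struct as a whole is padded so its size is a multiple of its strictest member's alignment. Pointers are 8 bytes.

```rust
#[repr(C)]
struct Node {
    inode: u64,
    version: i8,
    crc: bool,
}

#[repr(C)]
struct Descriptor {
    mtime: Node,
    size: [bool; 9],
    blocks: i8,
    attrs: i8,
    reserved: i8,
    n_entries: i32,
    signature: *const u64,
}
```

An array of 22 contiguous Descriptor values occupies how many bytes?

880

Node: 0..8  inode  (8B, 8-aligned); 8..9  version  (1B, 1-aligned); 9..10  crc  (1B, 1-aligned); 10..16  -- tail padding (6B); sizeof = 16, alignof = 8
0..16  mtime  (16B, 8-aligned)
16..25  size  (9B, 1-aligned)
25..26  blocks  (1B, 1-aligned)
26..27  attrs  (1B, 1-aligned)
27..28  reserved  (1B, 1-aligned)
28..32  n_entries  (4B, 4-aligned)
32..40  signature  (8B, 8-aligned)
sizeof = 40, alignof = 8
array of 22: 22 × 40 = 880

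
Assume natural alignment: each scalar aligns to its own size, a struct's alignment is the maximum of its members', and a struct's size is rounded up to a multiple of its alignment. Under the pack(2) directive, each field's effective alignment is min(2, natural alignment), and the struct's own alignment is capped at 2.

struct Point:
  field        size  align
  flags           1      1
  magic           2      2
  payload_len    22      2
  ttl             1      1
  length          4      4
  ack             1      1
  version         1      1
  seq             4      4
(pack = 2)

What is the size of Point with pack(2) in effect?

38

@0: flags [1B, align 1] → 1
+1 pad (align 2)
@2: magic [2B, align 2] → 4
@4: payload_len [22B, align 2] → 26
@26: ttl [1B, align 1] → 27
+1 pad (align 2)
@28: length [4B, align 2] → 32
@32: ack [1B, align 1] → 33
@33: version [1B, align 1] → 34
@34: seq [4B, align 2] → 38
size 38, align 2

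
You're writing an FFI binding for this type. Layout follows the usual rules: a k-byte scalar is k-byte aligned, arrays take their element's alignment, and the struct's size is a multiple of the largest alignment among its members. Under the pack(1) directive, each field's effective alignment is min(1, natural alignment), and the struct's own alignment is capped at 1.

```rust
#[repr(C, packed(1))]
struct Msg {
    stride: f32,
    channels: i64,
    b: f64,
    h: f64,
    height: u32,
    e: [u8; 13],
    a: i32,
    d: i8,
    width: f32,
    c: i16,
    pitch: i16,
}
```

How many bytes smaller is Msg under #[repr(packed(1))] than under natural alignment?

14

natural layout:
  @0: stride [4B, align 4] → 4
  +4 pad (align 8)
  @8: channels [8B, align 8] → 16
  @16: b [8B, align 8] → 24
  @24: h [8B, align 8] → 32
  @32: height [4B, align 4] → 36
  @36: e [13B, align 1] → 49
  +3 pad (align 4)
  @52: a [4B, align 4] → 56
  @56: d [1B, align 1] → 57
  +3 pad (align 4)
  @60: width [4B, align 4] → 64
  @64: c [2B, align 2] → 66
  @66: pitch [2B, align 2] → 68
  +4 tail pad (align 8)
  size 72, align 8
packed(1) layout:
  @0: stride [4B, align 1] → 4
  @4: channels [8B, align 1] → 12
  @12: b [8B, align 1] → 20
  @20: h [8B, align 1] → 28
  @28: height [4B, align 1] → 32
  @32: e [13B, align 1] → 45
  @45: a [4B, align 1] → 49
  @49: d [1B, align 1] → 50
  @50: width [4B, align 1] → 54
  @54: c [2B, align 1] → 56
  @56: pitch [2B, align 1] → 58
  size 58, align 1
72 − 58 = 14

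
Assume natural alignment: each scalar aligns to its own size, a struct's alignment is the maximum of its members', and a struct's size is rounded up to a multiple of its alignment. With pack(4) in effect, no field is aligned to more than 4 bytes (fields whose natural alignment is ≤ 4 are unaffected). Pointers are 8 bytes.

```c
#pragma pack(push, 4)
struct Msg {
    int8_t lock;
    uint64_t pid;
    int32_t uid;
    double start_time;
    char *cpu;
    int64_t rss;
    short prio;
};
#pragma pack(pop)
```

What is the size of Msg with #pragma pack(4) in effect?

0..1  lock  (1B, 1-aligned)
1..4  -- padding (3B)
4..12  pid  (8B, 4-aligned)
12..16  uid  (4B, 4-aligned)
16..24  start_time  (8B, 4-aligned)
24..32  cpu  (8B, 4-aligned)
32..40  rss  (8B, 4-aligned)
40..42  prio  (2B, 2-aligned)
42..44  -- tail padding (2B)
sizeof = 44, alignof = 4

44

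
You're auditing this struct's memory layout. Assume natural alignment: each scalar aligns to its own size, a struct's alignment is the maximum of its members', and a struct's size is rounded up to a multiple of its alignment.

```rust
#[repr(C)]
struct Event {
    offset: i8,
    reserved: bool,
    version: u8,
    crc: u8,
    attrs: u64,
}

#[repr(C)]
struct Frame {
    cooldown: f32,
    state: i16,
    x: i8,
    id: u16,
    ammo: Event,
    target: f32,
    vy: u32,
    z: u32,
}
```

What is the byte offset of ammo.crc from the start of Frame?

19

Event: offset at 0 (size 1, align 1) → ends 1; reserved at 1 (size 1, align 1) → ends 2; version at 2 (size 1, align 1) → ends 3; crc at 3 (size 1, align 1) → ends 4; pad 4 to align 8 for attrs; attrs at 8 (size 8, align 8) → ends 16; total 16 bytes, alignment 8
cooldown at 0 (size 4, align 4) → ends 4
state at 4 (size 2, align 2) → ends 6
x at 6 (size 1, align 1) → ends 7
pad 1 to align 2 for id
id at 8 (size 2, align 2) → ends 10
pad 6 to align 8 for ammo
ammo at 16 (size 16, align 8) → ends 32
within Event: crc at 3
16 + 3 = 19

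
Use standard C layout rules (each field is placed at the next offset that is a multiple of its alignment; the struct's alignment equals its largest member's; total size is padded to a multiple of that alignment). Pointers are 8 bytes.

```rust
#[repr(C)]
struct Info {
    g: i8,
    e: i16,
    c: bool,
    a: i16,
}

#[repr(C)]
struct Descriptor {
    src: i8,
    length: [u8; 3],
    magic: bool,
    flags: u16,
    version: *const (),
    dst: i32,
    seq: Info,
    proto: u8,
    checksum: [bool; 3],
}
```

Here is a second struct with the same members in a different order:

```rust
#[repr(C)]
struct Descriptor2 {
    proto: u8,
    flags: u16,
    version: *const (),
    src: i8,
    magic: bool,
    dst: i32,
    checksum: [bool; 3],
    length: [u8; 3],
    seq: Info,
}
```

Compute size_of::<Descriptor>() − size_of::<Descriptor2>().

-8

Info: 0..1  g  (1B, 1-aligned); 1..2  -- padding (1B); 2..4  e  (2B, 2-aligned); 4..5  c  (1B, 1-aligned); 5..6  -- padding (1B); 6..8  a  (2B, 2-aligned); sizeof = 8, alignof = 2
0..1  src  (1B, 1-aligned)
1..4  length  (3B, 1-aligned)
4..5  magic  (1B, 1-aligned)
5..6  -- padding (1B)
6..8  flags  (2B, 2-aligned)
8..16  version  (8B, 8-aligned)
16..20  dst  (4B, 4-aligned)
20..28  seq  (8B, 2-aligned)
28..29  proto  (1B, 1-aligned)
29..32  checksum  (3B, 1-aligned)
sizeof = 32, alignof = 8
— Descriptor2 —
0..1  proto  (1B, 1-aligned)
1..2  -- padding (1B)
2..4  flags  (2B, 2-aligned)
4..8  -- padding (4B)
8..16  version  (8B, 8-aligned)
16..17  src  (1B, 1-aligned)
17..18  magic  (1B, 1-aligned)
18..20  -- padding (2B)
20..24  dst  (4B, 4-aligned)
24..27  checksum  (3B, 1-aligned)
27..30  length  (3B, 1-aligned)
30..38  seq  (8B, 2-aligned)
38..40  -- tail padding (2B)
sizeof = 40, alignof = 8
32 − 40 = -8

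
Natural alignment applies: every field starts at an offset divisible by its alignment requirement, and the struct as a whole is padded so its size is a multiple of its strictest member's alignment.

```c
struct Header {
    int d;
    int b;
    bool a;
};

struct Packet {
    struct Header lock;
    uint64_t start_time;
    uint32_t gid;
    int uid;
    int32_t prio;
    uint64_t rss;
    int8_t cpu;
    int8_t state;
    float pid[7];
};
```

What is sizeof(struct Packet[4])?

Header: 0..4  d  (4B, 4-aligned); 4..8  b  (4B, 4-aligned); 8..9  a  (1B, 1-aligned); 9..12  -- tail padding (3B); sizeof = 12, alignof = 4
0..12  lock  (12B, 4-aligned)
12..16  -- padding (4B)
16..24  start_time  (8B, 8-aligned)
24..28  gid  (4B, 4-aligned)
28..32  uid  (4B, 4-aligned)
32..36  prio  (4B, 4-aligned)
36..40  -- padding (4B)
40..48  rss  (8B, 8-aligned)
48..49  cpu  (1B, 1-aligned)
49..50  state  (1B, 1-aligned)
50..52  -- padding (2B)
52..80  pid  (28B, 4-aligned)
sizeof = 80, alignof = 8
array of 4: 4 × 80 = 320

320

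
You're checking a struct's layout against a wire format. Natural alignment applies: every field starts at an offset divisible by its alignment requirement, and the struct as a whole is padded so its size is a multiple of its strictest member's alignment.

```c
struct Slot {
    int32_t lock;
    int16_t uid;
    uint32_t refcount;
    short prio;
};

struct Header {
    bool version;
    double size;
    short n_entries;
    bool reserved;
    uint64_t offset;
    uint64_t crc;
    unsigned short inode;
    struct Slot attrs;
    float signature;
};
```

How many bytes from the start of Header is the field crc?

32

Slot: @0: lock [4B, align 4] → 4; @4: uid [2B, align 2] → 6; +2 pad (align 4); @8: refcount [4B, align 4] → 12; @12: prio [2B, align 2] → 14; +2 tail pad (align 4); size 16, align 4
@0: version [1B, align 1] → 1
+7 pad (align 8)
@8: size [8B, align 8] → 16
@16: n_entries [2B, align 2] → 18
@18: reserved [1B, align 1] → 19
+5 pad (align 8)
@24: offset [8B, align 8] → 32
@32: crc [8B, align 8] → 40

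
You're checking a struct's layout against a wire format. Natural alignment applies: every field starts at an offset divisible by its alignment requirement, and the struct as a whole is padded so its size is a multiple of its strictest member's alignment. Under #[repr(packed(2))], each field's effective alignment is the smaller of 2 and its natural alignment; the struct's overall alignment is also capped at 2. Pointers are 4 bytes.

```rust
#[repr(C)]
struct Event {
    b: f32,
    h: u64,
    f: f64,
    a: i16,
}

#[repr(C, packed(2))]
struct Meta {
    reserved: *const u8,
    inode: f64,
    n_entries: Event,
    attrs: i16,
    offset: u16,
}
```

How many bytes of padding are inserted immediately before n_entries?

0

Event: @0: b [4B, align 4] → 4; +4 pad (align 8); @8: h [8B, align 8] → 16; @16: f [8B, align 8] → 24; @24: a [2B, align 2] → 26; +6 tail pad (align 8); size 32, align 8
@0: reserved [4B, align 2] → 4
@4: inode [8B, align 2] → 12
@12: n_entries [32B, align 2] → 44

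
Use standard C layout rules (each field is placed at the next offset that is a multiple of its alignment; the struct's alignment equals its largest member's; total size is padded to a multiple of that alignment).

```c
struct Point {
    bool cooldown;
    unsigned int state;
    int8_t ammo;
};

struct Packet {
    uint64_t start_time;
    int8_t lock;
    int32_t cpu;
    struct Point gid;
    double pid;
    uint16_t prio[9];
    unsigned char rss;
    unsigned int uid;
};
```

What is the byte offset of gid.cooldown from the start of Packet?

16

Point: cooldown at 0 (size 1, align 1) → ends 1; pad 3 to align 4 for state; state at 4 (size 4, align 4) → ends 8; ammo at 8 (size 1, align 1) → ends 9; tail pad 3 to reach multiple of 4; total 12 bytes, alignment 4
start_time at 0 (size 8, align 8) → ends 8
lock at 8 (size 1, align 1) → ends 9
pad 3 to align 4 for cpu
cpu at 12 (size 4, align 4) → ends 16
gid at 16 (size 12, align 4) → ends 28
within Point: cooldown at 0
16 + 0 = 16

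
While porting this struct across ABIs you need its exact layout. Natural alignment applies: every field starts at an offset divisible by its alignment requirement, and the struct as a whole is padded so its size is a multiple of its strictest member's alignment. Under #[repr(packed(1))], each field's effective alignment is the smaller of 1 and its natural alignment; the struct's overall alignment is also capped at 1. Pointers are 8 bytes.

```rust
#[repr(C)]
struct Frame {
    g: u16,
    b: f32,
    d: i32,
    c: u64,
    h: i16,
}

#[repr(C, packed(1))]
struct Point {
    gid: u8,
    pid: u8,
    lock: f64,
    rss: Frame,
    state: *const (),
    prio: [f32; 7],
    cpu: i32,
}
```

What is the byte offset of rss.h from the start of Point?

34

Frame: 0..2  g  (2B, 2-aligned); 2..4  -- padding (2B); 4..8  b  (4B, 4-aligned); 8..12  d  (4B, 4-aligned); 12..16  -- padding (4B); 16..24  c  (8B, 8-aligned); 24..26  h  (2B, 2-aligned); 26..32  -- tail padding (6B); sizeof = 32, alignof = 8
0..1  gid  (1B, 1-aligned)
1..2  pid  (1B, 1-aligned)
2..10  lock  (8B, 1-aligned)
10..42  rss  (32B, 1-aligned)
within Frame: h at 24
10 + 24 = 34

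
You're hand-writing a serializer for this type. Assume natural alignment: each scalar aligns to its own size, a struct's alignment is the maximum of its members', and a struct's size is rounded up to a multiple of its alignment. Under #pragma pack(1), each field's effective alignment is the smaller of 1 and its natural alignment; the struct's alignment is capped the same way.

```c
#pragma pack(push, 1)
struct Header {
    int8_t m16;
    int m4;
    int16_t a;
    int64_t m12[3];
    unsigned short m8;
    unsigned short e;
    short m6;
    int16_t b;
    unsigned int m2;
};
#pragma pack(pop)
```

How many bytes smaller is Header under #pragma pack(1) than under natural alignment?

natural layout:
  m16 at 0 (size 1, align 1) → ends 1
  pad 3 to align 4 for m4
  m4 at 4 (size 4, align 4) → ends 8
  a at 8 (size 2, align 2) → ends 10
  pad 6 to align 8 for m12
  m12 at 16 (size 24, align 8) → ends 40
  m8 at 40 (size 2, align 2) → ends 42
  e at 42 (size 2, align 2) → ends 44
  m6 at 44 (size 2, align 2) → ends 46
  b at 46 (size 2, align 2) → ends 48
  m2 at 48 (size 4, align 4) → ends 52
  tail pad 4 to reach multiple of 8
  total 56 bytes, alignment 8
packed(1) layout:
  m16 at 0 (size 1, align 1) → ends 1
  m4 at 1 (size 4, align 1) → ends 5
  a at 5 (size 2, align 1) → ends 7
  m12 at 7 (size 24, align 1) → ends 31
  m8 at 31 (size 2, align 1) → ends 33
  e at 33 (size 2, align 1) → ends 35
  m6 at 35 (size 2, align 1) → ends 37
  b at 37 (size 2, align 1) → ends 39
  m2 at 39 (size 4, align 1) → ends 43
  total 43 bytes, alignment 1
56 − 43 = 13

13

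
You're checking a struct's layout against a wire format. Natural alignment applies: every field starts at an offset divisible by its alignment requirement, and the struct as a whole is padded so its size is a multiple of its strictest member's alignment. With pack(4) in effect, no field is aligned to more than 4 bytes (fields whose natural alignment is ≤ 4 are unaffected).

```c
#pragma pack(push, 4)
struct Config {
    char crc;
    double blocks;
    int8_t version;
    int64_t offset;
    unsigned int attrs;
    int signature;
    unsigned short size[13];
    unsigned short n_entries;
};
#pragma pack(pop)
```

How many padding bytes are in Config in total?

6

@0: crc [1B, align 1] → 1
+3 pad (align 4)
@4: blocks [8B, align 4] → 12
@12: version [1B, align 1] → 13
+3 pad (align 4)
@16: offset [8B, align 4] → 24
@24: attrs [4B, align 4] → 28
@28: signature [4B, align 4] → 32
@32: size [26B, align 2] → 58
@58: n_entries [2B, align 2] → 60
size 60, align 4
data bytes 54, size 60 → padding 6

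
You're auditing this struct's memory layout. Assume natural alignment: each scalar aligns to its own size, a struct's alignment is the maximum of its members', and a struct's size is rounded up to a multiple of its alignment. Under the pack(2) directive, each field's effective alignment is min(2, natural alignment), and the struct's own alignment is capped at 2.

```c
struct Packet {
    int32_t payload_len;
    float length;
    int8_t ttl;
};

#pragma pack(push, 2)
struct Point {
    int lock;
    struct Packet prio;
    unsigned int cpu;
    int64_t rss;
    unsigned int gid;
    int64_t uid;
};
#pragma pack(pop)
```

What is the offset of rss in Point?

20

Packet: payload_len at 0 (size 4, align 4) → ends 4; length at 4 (size 4, align 4) → ends 8; ttl at 8 (size 1, align 1) → ends 9; tail pad 3 to reach multiple of 4; total 12 bytes, alignment 4
lock at 0 (size 4, align 2) → ends 4
prio at 4 (size 12, align 2) → ends 16
cpu at 16 (size 4, align 2) → ends 20
rss at 20 (size 8, align 2) → ends 28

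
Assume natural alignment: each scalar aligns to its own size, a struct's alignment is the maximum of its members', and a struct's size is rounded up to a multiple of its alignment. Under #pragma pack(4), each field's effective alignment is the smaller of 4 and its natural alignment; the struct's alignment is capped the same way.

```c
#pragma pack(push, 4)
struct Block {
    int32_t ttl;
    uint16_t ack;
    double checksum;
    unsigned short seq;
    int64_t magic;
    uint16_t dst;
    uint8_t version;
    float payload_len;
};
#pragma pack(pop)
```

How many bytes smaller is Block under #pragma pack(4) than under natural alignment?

4

natural layout:
  @0: ttl [4B, align 4] → 4
  @4: ack [2B, align 2] → 6
  +2 pad (align 8)
  @8: checksum [8B, align 8] → 16
  @16: seq [2B, align 2] → 18
  +6 pad (align 8)
  @24: magic [8B, align 8] → 32
  @32: dst [2B, align 2] → 34
  @34: version [1B, align 1] → 35
  +1 pad (align 4)
  @36: payload_len [4B, align 4] → 40
  size 40, align 8
packed(4) layout:
  @0: ttl [4B, align 4] → 4
  @4: ack [2B, align 2] → 6
  +2 pad (align 4)
  @8: checksum [8B, align 4] → 16
  @16: seq [2B, align 2] → 18
  +2 pad (align 4)
  @20: magic [8B, align 4] → 28
  @28: dst [2B, align 2] → 30
  @30: version [1B, align 1] → 31
  +1 pad (align 4)
  @32: payload_len [4B, align 4] → 36
  size 36, align 4
40 − 36 = 4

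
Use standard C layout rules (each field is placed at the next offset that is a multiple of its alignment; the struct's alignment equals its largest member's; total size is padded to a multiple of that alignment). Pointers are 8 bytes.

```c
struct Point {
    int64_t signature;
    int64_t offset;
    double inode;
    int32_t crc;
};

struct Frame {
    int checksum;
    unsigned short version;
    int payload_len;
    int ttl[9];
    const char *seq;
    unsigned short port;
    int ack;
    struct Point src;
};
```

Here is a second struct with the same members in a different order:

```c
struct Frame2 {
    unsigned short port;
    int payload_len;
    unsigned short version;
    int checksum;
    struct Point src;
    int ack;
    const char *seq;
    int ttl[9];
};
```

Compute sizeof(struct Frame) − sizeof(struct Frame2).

Point: @0: signature [8B, align 8] → 8; @8: offset [8B, align 8] → 16; @16: inode [8B, align 8] → 24; @24: crc [4B, align 4] → 28; +4 tail pad (align 8); size 32, align 8
@0: checksum [4B, align 4] → 4
@4: version [2B, align 2] → 6
+2 pad (align 4)
@8: payload_len [4B, align 4] → 12
@12: ttl [36B, align 4] → 48
@48: seq [8B, align 8] → 56
@56: port [2B, align 2] → 58
+2 pad (align 4)
@60: ack [4B, align 4] → 64
@64: src [32B, align 8] → 96
size 96, align 8
— Frame2 —
@0: port [2B, align 2] → 2
+2 pad (align 4)
@4: payload_len [4B, align 4] → 8
@8: version [2B, align 2] → 10
+2 pad (align 4)
@12: checksum [4B, align 4] → 16
@16: src [32B, align 8] → 48
@48: ack [4B, align 4] → 52
+4 pad (align 8)
@56: seq [8B, align 8] → 64
@64: ttl [36B, align 4] → 100
+4 tail pad (align 8)
size 104, align 8
96 − 104 = -8

-8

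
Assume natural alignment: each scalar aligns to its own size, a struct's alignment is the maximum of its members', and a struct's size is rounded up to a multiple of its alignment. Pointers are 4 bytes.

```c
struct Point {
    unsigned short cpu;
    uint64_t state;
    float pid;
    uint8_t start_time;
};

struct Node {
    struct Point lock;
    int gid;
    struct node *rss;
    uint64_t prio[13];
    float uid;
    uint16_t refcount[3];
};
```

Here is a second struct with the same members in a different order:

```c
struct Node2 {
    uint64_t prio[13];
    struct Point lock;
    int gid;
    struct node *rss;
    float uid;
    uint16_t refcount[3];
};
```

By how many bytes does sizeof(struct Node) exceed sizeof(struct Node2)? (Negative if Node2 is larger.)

0

Point: @0: cpu [2B, align 2] → 2; +6 pad (align 8); @8: state [8B, align 8] → 16; @16: pid [4B, align 4] → 20; @20: start_time [1B, align 1] → 21; +3 tail pad (align 8); size 24, align 8
@0: lock [24B, align 8] → 24
@24: gid [4B, align 4] → 28
@28: rss [4B, align 4] → 32
@32: prio [104B, align 8] → 136
@136: uid [4B, align 4] → 140
@140: refcount [6B, align 2] → 146
+6 tail pad (align 8)
size 152, align 8
— Node2 —
@0: prio [104B, align 8] → 104
@104: lock [24B, align 8] → 128
@128: gid [4B, align 4] → 132
@132: rss [4B, align 4] → 136
@136: uid [4B, align 4] → 140
@140: refcount [6B, align 2] → 146
+6 tail pad (align 8)
size 152, align 8
152 − 152 = 0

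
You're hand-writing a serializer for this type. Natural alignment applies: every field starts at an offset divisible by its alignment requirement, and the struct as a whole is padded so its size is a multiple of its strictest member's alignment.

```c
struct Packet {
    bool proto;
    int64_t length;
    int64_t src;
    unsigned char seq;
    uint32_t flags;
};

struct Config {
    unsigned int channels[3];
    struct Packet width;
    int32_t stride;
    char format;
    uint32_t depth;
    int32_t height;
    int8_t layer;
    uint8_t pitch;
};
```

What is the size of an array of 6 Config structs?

Packet: @0: proto [1B, align 1] → 1; +7 pad (align 8); @8: length [8B, align 8] → 16; @16: src [8B, align 8] → 24; @24: seq [1B, align 1] → 25; +3 pad (align 4); @28: flags [4B, align 4] → 32; size 32, align 8
@0: channels [12B, align 4] → 12
+4 pad (align 8)
@16: width [32B, align 8] → 48
@48: stride [4B, align 4] → 52
@52: format [1B, align 1] → 53
+3 pad (align 4)
@56: depth [4B, align 4] → 60
@60: height [4B, align 4] → 64
@64: layer [1B, align 1] → 65
@65: pitch [1B, align 1] → 66
+6 tail pad (align 8)
size 72, align 8
array of 6: 6 × 72 = 432

432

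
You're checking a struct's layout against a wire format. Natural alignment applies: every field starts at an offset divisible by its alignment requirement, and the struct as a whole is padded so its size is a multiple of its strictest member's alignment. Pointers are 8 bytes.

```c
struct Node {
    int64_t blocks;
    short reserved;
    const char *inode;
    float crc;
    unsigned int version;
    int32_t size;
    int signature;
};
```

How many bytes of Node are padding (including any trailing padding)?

@0: blocks [8B, align 8] → 8
@8: reserved [2B, align 2] → 10
+6 pad (align 8)
@16: inode [8B, align 8] → 24
@24: crc [4B, align 4] → 28
@28: version [4B, align 4] → 32
@32: size [4B, align 4] → 36
@36: signature [4B, align 4] → 40
size 40, align 8
data bytes 34, size 40 → padding 6

6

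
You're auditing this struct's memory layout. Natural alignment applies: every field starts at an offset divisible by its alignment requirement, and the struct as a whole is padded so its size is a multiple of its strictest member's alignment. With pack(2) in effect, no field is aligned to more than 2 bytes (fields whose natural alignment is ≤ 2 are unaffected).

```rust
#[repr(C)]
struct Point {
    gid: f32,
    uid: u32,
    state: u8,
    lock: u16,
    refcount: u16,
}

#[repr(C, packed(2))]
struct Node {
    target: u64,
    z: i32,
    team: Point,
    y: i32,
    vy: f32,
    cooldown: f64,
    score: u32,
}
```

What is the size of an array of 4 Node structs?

192

Point: @0: gid [4B, align 4] → 4; @4: uid [4B, align 4] → 8; @8: state [1B, align 1] → 9; +1 pad (align 2); @10: lock [2B, align 2] → 12; @12: refcount [2B, align 2] → 14; +2 tail pad (align 4); size 16, align 4
@0: target [8B, align 2] → 8
@8: z [4B, align 2] → 12
@12: team [16B, align 2] → 28
@28: y [4B, align 2] → 32
@32: vy [4B, align 2] → 36
@36: cooldown [8B, align 2] → 44
@44: score [4B, align 2] → 48
size 48, align 2
array of 4: 4 × 48 = 192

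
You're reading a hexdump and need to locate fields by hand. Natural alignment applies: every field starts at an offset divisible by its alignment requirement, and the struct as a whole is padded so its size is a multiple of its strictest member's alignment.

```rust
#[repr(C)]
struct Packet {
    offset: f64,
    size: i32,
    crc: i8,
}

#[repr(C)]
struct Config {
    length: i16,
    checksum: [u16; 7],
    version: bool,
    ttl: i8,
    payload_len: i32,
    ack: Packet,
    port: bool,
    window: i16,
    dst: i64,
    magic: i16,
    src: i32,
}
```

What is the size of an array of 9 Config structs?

576

Packet: @0: offset [8B, align 8] → 8; @8: size [4B, align 4] → 12; @12: crc [1B, align 1] → 13; +3 tail pad (align 8); size 16, align 8
@0: length [2B, align 2] → 2
@2: checksum [14B, align 2] → 16
@16: version [1B, align 1] → 17
@17: ttl [1B, align 1] → 18
+2 pad (align 4)
@20: payload_len [4B, align 4] → 24
@24: ack [16B, align 8] → 40
@40: port [1B, align 1] → 41
+1 pad (align 2)
@42: window [2B, align 2] → 44
+4 pad (align 8)
@48: dst [8B, align 8] → 56
@56: magic [2B, align 2] → 58
+2 pad (align 4)
@60: src [4B, align 4] → 64
size 64, align 8
array of 9: 9 × 64 = 576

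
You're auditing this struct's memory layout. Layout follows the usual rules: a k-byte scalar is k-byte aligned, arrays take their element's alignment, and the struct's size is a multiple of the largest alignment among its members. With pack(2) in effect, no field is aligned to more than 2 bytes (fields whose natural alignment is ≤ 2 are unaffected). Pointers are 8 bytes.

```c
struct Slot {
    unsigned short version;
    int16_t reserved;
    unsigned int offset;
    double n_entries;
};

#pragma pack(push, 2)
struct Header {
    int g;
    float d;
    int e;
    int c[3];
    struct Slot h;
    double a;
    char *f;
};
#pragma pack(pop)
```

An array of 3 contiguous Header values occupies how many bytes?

168

Slot: version at 0 (size 2, align 2) → ends 2; reserved at 2 (size 2, align 2) → ends 4; offset at 4 (size 4, align 4) → ends 8; n_entries at 8 (size 8, align 8) → ends 16; total 16 bytes, alignment 8
g at 0 (size 4, align 2) → ends 4
d at 4 (size 4, align 2) → ends 8
e at 8 (size 4, align 2) → ends 12
c at 12 (size 12, align 2) → ends 24
h at 24 (size 16, align 2) → ends 40
a at 40 (size 8, align 2) → ends 48
f at 48 (size 8, align 2) → ends 56
total 56 bytes, alignment 2
array of 3: 3 × 56 = 168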